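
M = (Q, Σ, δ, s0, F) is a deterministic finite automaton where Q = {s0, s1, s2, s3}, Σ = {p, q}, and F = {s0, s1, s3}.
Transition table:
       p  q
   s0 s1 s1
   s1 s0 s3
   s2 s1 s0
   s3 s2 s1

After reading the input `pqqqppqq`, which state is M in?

s1

s0 --p--> s1
s1 --q--> s3
s3 --q--> s1
s1 --q--> s3
s3 --p--> s2
s2 --p--> s1
s1 --q--> s3
s3 --q--> s1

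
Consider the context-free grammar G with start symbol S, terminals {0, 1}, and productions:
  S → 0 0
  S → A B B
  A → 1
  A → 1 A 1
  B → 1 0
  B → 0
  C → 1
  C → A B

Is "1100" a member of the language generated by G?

yes

S ⇒ ABB ⇒ 1BB ⇒ 110B ⇒ 1100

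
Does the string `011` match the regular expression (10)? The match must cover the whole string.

no

No split of 011 into u·v has 1 matching u and 0 matching v.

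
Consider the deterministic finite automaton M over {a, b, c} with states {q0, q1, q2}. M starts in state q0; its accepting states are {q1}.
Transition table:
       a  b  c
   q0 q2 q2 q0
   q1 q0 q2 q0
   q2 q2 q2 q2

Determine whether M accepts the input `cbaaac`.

rejected

q0 --c--> q0
q0 --b--> q2
q2 --a--> q2
q2 --a--> q2
q2 --a--> q2
q2 --c--> q2
End in state q2, which is not an accepting state.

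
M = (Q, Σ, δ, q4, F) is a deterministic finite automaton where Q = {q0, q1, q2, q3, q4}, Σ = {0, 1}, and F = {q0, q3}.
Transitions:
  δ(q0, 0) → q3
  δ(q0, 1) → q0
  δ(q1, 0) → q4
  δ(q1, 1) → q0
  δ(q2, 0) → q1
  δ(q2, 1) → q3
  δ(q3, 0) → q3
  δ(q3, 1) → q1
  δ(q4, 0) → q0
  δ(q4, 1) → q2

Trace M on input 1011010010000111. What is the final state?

q0

q4 --1--> q2
q2 --0--> q1
q1 --1--> q0
q0 --1--> q0
q0 --0--> q3
q3 --1--> q1
q1 --0--> q4
q4 --0--> q0
q0 --1--> q0
q0 --0--> q3
q3 --0--> q3
q3 --0--> q3
q3 --0--> q3
q3 --1--> q1
q1 --1--> q0
q0 --1--> q0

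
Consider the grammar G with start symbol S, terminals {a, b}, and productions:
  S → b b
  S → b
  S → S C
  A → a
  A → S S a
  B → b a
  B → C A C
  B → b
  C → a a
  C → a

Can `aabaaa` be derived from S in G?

no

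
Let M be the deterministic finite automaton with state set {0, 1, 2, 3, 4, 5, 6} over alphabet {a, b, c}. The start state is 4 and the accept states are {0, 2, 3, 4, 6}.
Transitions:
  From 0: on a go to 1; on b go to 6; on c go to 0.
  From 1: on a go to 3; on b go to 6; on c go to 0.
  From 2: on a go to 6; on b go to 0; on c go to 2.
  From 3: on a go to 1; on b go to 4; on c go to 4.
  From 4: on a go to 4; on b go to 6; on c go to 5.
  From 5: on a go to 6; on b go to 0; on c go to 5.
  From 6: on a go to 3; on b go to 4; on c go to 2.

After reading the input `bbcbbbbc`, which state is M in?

4 --b--> 6
6 --b--> 4
4 --c--> 5
5 --b--> 0
0 --b--> 6
6 --b--> 4
4 --b--> 6
6 --c--> 2

2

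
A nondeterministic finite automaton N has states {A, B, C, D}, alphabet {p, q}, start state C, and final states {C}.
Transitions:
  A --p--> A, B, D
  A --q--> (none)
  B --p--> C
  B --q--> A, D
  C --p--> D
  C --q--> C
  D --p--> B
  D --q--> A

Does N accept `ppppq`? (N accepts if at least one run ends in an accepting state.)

Start: {C}
read p: {D}
read p: {B}
read p: {C}
read p: {D}
read q: {A}
Reachable ∩ accepting = {} — empty.

rejected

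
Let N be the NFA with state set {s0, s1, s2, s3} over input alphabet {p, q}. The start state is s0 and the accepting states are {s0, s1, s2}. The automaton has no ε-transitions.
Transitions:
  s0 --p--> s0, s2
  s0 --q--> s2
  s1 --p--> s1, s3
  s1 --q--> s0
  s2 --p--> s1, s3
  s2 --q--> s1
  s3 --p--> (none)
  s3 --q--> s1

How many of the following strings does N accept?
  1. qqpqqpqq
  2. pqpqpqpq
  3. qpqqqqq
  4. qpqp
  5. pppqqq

5

qqpqqpqq: accepted
pqpqpqpq: accepted
qpqqqqq: accepted
qpqp: accepted
pppqqq: accepted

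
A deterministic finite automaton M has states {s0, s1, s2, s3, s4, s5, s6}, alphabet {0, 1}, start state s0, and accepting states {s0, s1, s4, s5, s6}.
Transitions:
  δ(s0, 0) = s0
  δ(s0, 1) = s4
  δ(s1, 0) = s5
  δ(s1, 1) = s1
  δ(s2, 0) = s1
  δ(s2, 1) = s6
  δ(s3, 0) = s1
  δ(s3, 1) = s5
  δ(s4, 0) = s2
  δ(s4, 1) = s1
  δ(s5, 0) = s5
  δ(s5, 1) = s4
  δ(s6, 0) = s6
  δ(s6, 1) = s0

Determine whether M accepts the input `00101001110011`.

accepted

s0 --0--> s0
s0 --0--> s0
s0 --1--> s4
s4 --0--> s2
s2 --1--> s6
s6 --0--> s6
s6 --0--> s6
s6 --1--> s0
s0 --1--> s4
s4 --1--> s1
s1 --0--> s5
s5 --0--> s5
s5 --1--> s4
s4 --1--> s1
End in state s1, which is an accepting state.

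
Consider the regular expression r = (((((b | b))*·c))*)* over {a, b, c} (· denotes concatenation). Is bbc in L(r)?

yes

Split into 1 piece bbc; each matches ((((b|b))*·c))*.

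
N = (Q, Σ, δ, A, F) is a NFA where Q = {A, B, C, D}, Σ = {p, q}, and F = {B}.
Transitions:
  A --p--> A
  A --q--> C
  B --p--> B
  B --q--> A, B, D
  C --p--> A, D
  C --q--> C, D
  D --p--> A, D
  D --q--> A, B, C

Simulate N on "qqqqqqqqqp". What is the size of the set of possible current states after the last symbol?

Start: {A}
read q: {C}
read q: {C, D}
read q: {A, B, C, D}
read q: {A, B, C, D}
read q: {A, B, C, D}
read q: {A, B, C, D}
read q: {A, B, C, D}
read q: {A, B, C, D}
read q: {A, B, C, D}
read p: {A, B, D}
Final reachable set {A, B, D} has 3 states.

3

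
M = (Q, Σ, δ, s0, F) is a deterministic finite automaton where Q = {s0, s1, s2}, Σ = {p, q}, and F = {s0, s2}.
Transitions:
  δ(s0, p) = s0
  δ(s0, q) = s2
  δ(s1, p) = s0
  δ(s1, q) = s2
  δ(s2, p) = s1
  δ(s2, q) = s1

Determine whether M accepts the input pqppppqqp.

accepted

s0 --p--> s0
s0 --q--> s2
s2 --p--> s1
s1 --p--> s0
s0 --p--> s0
s0 --p--> s0
s0 --q--> s2
s2 --q--> s1
s1 --p--> s0
End in state s0, which is an accepting state.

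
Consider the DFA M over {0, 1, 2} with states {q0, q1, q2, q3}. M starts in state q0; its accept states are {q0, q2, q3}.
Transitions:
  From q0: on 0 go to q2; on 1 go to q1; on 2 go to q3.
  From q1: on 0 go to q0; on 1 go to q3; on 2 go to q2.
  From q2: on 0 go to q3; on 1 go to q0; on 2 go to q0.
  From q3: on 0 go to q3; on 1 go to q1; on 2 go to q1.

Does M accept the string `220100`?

q0 --2--> q3
q3 --2--> q1
q1 --0--> q0
q0 --1--> q1
q1 --0--> q0
q0 --0--> q2
End in state q2, which is an accepting state.

accepted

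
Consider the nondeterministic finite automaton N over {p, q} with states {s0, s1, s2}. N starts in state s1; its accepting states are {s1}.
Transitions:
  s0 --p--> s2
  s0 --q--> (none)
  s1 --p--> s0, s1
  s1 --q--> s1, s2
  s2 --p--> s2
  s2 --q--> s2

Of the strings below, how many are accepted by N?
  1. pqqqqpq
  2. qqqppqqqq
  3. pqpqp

3

pqqqqpq: accepted
qqqppqqqq: accepted
pqpqp: accepted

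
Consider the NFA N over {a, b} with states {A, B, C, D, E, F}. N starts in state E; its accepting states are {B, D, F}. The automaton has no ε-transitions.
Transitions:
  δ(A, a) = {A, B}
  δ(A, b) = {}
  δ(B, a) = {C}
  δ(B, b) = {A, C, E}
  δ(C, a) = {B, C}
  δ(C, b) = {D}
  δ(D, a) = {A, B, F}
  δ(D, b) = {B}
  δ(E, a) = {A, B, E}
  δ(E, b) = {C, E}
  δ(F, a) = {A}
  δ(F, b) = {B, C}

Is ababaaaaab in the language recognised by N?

accepted

Start: {E}
read a: {A, B, E}
read b: {A, C, E}
read a: {A, B, C, E}
read b: {A, C, D, E}
read a: {A, B, C, E, F}
read a: {A, B, C, E}
read a: {A, B, C, E}
read a: {A, B, C, E}
read a: {A, B, C, E}
read b: {A, C, D, E}
Reachable ∩ accepting = {D} — nonempty.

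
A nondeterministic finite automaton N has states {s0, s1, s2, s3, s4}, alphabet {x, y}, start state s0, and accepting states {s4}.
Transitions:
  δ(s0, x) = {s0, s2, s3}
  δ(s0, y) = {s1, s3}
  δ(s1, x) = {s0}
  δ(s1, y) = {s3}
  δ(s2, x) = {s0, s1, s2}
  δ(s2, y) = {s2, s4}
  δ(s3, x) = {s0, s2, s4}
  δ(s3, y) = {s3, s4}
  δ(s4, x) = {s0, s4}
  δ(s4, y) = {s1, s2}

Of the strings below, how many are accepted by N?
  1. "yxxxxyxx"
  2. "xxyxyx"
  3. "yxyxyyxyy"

3

"yxxxxyxx": accepted
"xxyxyx": accepted
"yxyxyyxyy": accepted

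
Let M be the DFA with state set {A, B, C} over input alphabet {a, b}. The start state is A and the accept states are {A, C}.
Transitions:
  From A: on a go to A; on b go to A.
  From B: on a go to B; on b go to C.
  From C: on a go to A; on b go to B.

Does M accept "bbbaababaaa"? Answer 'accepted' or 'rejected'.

A --b--> A
A --b--> A
A --b--> A
A --a--> A
A --a--> A
A --b--> A
A --a--> A
A --b--> A
A --a--> A
A --a--> A
A --a--> A
End in state A, which is an accepting state.

accepted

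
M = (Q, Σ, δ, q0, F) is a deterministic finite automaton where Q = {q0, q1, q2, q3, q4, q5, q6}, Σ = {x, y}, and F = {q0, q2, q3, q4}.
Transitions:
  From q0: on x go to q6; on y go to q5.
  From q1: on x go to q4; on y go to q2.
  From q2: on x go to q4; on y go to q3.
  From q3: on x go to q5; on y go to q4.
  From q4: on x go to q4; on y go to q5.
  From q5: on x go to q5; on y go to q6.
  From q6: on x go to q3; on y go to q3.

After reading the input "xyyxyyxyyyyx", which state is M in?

q5

q0 --x--> q6
q6 --y--> q3
q3 --y--> q4
q4 --x--> q4
q4 --y--> q5
q5 --y--> q6
q6 --x--> q3
q3 --y--> q4
q4 --y--> q5
q5 --y--> q6
q6 --y--> q3
q3 --x--> q5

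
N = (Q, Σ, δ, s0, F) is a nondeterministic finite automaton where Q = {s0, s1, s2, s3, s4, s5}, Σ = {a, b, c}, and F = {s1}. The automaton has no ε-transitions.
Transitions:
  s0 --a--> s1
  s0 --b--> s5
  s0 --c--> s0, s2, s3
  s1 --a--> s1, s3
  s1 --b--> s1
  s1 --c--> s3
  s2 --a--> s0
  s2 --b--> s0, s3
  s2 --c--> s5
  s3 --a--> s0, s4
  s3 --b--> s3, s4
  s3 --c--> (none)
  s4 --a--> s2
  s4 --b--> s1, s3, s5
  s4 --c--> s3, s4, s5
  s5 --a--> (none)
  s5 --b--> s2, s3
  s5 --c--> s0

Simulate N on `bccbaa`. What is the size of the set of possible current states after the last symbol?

4

Start: {s0}
read b: {s5}
read c: {s0}
read c: {s0, s2, s3}
read b: {s0, s3, s4, s5}
read a: {s0, s1, s2, s4}
read a: {s0, s1, s2, s3}
Final reachable set {s0, s1, s2, s3} has 4 states.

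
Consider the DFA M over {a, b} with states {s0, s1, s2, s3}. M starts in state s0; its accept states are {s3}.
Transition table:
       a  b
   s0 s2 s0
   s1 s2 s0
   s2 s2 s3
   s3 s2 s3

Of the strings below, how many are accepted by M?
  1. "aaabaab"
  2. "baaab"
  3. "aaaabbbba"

2

"aaabaab": accepted
"baaab": accepted
"aaaabbbba": rejected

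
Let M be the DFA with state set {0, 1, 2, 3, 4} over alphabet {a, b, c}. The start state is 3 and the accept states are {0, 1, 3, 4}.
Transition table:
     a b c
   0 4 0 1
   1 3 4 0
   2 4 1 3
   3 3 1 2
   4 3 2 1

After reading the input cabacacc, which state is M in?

3

3 --c--> 2
2 --a--> 4
4 --b--> 2
2 --a--> 4
4 --c--> 1
1 --a--> 3
3 --c--> 2
2 --c--> 3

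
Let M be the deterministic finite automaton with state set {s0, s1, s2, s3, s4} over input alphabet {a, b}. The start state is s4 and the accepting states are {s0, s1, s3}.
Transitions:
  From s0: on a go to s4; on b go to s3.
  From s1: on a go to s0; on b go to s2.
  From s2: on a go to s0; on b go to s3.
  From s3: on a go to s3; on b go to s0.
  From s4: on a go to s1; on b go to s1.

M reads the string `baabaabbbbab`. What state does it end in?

s4 --b--> s1
s1 --a--> s0
s0 --a--> s4
s4 --b--> s1
s1 --a--> s0
s0 --a--> s4
s4 --b--> s1
s1 --b--> s2
s2 --b--> s3
s3 --b--> s0
s0 --a--> s4
s4 --b--> s1

s1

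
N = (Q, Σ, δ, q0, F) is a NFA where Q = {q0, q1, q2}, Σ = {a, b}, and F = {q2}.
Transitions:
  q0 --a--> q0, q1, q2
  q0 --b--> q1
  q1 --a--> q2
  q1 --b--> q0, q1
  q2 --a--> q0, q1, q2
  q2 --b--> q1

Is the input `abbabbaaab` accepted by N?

Start: {q0}
read a: {q0, q1, q2}
read b: {q0, q1}
read b: {q0, q1}
read a: {q0, q1, q2}
read b: {q0, q1}
read b: {q0, q1}
read a: {q0, q1, q2}
read a: {q0, q1, q2}
read a: {q0, q1, q2}
read b: {q0, q1}
Reachable ∩ accepting = {} — empty.

rejected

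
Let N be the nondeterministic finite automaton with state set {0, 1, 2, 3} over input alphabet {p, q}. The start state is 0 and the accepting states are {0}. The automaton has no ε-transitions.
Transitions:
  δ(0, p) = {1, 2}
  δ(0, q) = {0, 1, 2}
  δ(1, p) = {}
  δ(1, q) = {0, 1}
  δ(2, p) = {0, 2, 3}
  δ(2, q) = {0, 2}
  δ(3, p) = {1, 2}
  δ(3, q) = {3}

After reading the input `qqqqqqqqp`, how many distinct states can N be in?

4

Start: {0}
read q: {0, 1, 2}
read q: {0, 1, 2}
read q: {0, 1, 2}
read q: {0, 1, 2}
read q: {0, 1, 2}
read q: {0, 1, 2}
read q: {0, 1, 2}
read q: {0, 1, 2}
read p: {0, 1, 2, 3}
Final reachable set {0, 1, 2, 3} has 4 states.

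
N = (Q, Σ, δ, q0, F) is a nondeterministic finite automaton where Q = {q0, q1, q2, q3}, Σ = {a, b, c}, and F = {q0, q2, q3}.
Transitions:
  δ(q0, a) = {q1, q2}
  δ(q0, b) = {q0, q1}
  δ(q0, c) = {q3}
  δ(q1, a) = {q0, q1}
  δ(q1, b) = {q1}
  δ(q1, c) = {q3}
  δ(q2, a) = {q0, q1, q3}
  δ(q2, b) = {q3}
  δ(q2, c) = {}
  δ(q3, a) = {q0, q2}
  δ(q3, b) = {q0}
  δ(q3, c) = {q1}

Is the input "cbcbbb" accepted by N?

accepted

Start: {q0}
read c: {q3}
read b: {q0}
read c: {q3}
read b: {q0}
read b: {q0, q1}
read b: {q0, q1}
Reachable ∩ accepting = {q0} — nonempty.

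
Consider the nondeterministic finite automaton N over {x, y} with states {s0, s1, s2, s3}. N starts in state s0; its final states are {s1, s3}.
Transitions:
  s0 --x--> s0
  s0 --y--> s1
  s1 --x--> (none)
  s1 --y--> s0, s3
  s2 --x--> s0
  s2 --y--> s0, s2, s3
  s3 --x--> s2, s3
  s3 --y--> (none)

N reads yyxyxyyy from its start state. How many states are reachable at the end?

Start: {s0}
read y: {s1}
read y: {s0, s3}
read x: {s0, s2, s3}
read y: {s0, s1, s2, s3}
read x: {s0, s2, s3}
read y: {s0, s1, s2, s3}
read y: {s0, s1, s2, s3}
read y: {s0, s1, s2, s3}
Final reachable set {s0, s1, s2, s3} has 4 states.

4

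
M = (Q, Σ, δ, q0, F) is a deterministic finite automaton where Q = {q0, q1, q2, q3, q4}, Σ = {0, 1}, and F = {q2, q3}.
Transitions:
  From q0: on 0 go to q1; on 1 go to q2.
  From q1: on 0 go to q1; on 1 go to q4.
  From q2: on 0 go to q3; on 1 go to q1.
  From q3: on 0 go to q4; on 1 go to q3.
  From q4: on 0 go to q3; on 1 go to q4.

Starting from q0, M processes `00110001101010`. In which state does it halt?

q0 --0--> q1
q1 --0--> q1
q1 --1--> q4
q4 --1--> q4
q4 --0--> q3
q3 --0--> q4
q4 --0--> q3
q3 --1--> q3
q3 --1--> q3
q3 --0--> q4
q4 --1--> q4
q4 --0--> q3
q3 --1--> q3
q3 --0--> q4

q4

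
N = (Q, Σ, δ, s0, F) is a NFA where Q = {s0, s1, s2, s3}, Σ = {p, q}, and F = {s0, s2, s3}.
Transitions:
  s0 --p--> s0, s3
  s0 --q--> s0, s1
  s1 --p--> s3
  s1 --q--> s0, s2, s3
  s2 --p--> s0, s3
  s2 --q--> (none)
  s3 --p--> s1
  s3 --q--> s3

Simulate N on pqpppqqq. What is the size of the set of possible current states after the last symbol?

Start: {s0}
read p: {s0, s3}
read q: {s0, s1, s3}
read p: {s0, s1, s3}
read p: {s0, s1, s3}
read p: {s0, s1, s3}
read q: {s0, s1, s2, s3}
read q: {s0, s1, s2, s3}
read q: {s0, s1, s2, s3}
Final reachable set {s0, s1, s2, s3} has 4 states.

4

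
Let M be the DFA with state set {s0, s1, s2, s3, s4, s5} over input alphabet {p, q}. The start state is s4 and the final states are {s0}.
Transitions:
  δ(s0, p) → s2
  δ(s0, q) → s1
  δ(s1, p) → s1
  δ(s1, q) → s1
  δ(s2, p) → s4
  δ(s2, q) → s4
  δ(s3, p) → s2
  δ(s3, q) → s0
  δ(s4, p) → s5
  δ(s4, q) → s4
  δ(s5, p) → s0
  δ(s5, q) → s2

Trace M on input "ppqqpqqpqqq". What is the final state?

s4 --p--> s5
s5 --p--> s0
s0 --q--> s1
s1 --q--> s1
s1 --p--> s1
s1 --q--> s1
s1 --q--> s1
s1 --p--> s1
s1 --q--> s1
s1 --q--> s1
s1 --q--> s1

s1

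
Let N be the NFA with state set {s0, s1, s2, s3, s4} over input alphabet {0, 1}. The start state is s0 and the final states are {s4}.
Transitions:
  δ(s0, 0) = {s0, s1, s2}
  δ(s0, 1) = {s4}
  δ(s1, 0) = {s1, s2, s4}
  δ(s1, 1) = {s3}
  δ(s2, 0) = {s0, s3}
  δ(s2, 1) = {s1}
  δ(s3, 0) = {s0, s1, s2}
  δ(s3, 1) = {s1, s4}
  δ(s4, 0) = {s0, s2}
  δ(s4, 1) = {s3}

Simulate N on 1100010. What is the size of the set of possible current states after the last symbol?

4

Start: {s0}
read 1: {s4}
read 1: {s3}
read 0: {s0, s1, s2}
read 0: {s0, s1, s2, s3, s4}
read 0: {s0, s1, s2, s3, s4}
read 1: {s1, s3, s4}
read 0: {s0, s1, s2, s4}
Final reachable set {s0, s1, s2, s4} has 4 states.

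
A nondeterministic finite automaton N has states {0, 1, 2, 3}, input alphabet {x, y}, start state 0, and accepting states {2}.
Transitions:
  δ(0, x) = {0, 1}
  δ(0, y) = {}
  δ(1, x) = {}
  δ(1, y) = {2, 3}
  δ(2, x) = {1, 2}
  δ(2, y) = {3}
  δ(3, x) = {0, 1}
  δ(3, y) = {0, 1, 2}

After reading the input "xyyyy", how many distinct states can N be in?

Start: {0}
read x: {0, 1}
read y: {2, 3}
read y: {0, 1, 2, 3}
read y: {0, 1, 2, 3}
read y: {0, 1, 2, 3}
Final reachable set {0, 1, 2, 3} has 4 states.

4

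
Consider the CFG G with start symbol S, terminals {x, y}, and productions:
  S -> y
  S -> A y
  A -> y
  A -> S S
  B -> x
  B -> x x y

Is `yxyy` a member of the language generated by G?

no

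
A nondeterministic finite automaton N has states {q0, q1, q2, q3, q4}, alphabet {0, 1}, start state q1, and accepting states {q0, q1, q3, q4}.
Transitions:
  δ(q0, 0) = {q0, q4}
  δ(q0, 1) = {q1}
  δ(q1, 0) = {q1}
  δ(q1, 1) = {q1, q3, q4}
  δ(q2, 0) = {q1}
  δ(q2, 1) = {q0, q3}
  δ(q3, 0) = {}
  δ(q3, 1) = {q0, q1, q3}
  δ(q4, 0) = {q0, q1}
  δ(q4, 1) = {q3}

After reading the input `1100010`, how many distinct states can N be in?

Start: {q1}
read 1: {q1, q3, q4}
read 1: {q0, q1, q3, q4}
read 0: {q0, q1, q4}
read 0: {q0, q1, q4}
read 0: {q0, q1, q4}
read 1: {q1, q3, q4}
read 0: {q0, q1}
Final reachable set {q0, q1} has 2 states.

2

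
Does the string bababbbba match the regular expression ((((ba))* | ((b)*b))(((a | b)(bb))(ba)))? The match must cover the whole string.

yes

Split as baba·bbbba: (((ba))*|((b)*b)) matches baba and (((a|b)(bb))(ba)) matches bbbba.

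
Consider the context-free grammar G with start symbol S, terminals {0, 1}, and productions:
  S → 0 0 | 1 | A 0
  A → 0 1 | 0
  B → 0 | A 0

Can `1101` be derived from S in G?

no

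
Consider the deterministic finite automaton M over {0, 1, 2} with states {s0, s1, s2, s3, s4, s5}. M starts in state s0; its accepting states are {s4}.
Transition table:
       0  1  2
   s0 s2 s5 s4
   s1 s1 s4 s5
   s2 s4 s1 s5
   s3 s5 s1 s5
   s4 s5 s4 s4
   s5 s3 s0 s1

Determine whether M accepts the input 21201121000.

rejected

s0 --2--> s4
s4 --1--> s4
s4 --2--> s4
s4 --0--> s5
s5 --1--> s0
s0 --1--> s5
s5 --2--> s1
s1 --1--> s4
s4 --0--> s5
s5 --0--> s3
s3 --0--> s5
End in state s5, which is not an accepting state.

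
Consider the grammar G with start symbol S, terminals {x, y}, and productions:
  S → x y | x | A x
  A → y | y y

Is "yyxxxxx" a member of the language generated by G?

no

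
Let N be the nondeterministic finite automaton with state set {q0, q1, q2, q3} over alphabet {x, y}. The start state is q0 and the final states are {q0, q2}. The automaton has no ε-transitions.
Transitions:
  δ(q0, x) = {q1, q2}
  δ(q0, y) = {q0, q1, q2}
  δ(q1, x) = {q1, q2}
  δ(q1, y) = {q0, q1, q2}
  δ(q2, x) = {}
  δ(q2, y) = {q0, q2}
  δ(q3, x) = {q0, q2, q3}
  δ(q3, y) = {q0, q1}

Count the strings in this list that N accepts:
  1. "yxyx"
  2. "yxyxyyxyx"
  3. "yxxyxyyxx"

3

"yxyx": accepted
"yxyxyyxyx": accepted
"yxxyxyyxx": accepted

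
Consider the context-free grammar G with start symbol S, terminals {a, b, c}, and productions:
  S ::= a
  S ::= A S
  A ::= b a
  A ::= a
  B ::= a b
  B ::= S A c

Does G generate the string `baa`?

S ⇒ AS ⇒ baS ⇒ baa

yes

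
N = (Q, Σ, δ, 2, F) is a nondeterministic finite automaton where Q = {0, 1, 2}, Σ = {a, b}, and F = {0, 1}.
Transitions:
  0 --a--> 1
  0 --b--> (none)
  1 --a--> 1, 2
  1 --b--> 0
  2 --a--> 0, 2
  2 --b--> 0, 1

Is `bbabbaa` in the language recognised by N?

Start: {2}
read b: {0, 1}
read b: {0}
read a: {1}
read b: {0}
read b: {}
The reachable set is empty and stays empty for the remaining 2 symbols.
Reachable ∩ accepting = {} — empty.

rejected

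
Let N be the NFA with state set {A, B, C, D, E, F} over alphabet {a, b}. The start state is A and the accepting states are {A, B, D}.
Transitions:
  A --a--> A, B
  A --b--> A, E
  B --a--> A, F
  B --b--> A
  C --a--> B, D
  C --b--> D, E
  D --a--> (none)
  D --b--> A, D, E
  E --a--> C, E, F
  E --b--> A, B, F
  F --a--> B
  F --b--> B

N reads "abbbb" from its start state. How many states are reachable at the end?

4

Start: {A}
read a: {A, B}
read b: {A, E}
read b: {A, B, E, F}
read b: {A, B, E, F}
read b: {A, B, E, F}
Final reachable set {A, B, E, F} has 4 states.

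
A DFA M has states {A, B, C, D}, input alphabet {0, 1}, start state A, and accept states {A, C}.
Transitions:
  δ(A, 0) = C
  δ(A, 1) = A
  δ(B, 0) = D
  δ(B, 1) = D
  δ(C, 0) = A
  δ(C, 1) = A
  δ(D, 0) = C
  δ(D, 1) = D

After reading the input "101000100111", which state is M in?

A

A --1--> A
A --0--> C
C --1--> A
A --0--> C
C --0--> A
A --0--> C
C --1--> A
A --0--> C
C --0--> A
A --1--> A
A --1--> A
A --1--> A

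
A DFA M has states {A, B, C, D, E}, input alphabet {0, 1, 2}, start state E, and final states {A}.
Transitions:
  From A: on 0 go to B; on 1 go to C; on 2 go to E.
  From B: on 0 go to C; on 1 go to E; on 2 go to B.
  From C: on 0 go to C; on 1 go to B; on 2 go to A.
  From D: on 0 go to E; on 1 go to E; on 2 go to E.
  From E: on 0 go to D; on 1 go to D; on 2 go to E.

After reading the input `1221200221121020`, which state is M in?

E --1--> D
D --2--> E
E --2--> E
E --1--> D
D --2--> E
E --0--> D
D --0--> E
E --2--> E
E --2--> E
E --1--> D
D --1--> E
E --2--> E
E --1--> D
D --0--> E
E --2--> E
E --0--> D

D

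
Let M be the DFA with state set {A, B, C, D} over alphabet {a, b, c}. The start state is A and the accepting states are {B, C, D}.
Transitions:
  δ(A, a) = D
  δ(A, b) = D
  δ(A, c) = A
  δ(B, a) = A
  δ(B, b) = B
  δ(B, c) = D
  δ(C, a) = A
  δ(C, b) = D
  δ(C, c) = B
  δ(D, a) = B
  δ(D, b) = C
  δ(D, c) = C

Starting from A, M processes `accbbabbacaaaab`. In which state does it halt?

A --a--> D
D --c--> C
C --c--> B
B --b--> B
B --b--> B
B --a--> A
A --b--> D
D --b--> C
C --a--> A
A --c--> A
A --a--> D
D --a--> B
B --a--> A
A --a--> D
D --b--> C

C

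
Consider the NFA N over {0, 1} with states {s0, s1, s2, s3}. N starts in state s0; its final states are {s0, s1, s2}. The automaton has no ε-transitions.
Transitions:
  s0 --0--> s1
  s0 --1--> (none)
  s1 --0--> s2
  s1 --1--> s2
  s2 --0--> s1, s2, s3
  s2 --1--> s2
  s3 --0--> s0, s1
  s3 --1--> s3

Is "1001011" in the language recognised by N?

Start: {s0}
read 1: {}
The reachable set is empty and stays empty for the remaining 6 symbols.
Reachable ∩ accepting = {} — empty.

rejected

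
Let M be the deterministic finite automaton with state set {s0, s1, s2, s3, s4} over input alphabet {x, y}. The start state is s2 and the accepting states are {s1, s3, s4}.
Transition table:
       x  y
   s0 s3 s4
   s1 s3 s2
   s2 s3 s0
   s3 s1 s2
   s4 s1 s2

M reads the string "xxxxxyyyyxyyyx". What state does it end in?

s1

s2 --x--> s3
s3 --x--> s1
s1 --x--> s3
s3 --x--> s1
s1 --x--> s3
s3 --y--> s2
s2 --y--> s0
s0 --y--> s4
s4 --y--> s2
s2 --x--> s3
s3 --y--> s2
s2 --y--> s0
s0 --y--> s4
s4 --x--> s1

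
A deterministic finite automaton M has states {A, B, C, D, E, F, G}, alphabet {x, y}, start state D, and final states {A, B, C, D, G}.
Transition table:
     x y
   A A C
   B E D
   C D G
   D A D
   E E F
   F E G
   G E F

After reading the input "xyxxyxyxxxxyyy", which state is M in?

F

D --x--> A
A --y--> C
C --x--> D
D --x--> A
A --y--> C
C --x--> D
D --y--> D
D --x--> A
A --x--> A
A --x--> A
A --x--> A
A --y--> C
C --y--> G
G --y--> F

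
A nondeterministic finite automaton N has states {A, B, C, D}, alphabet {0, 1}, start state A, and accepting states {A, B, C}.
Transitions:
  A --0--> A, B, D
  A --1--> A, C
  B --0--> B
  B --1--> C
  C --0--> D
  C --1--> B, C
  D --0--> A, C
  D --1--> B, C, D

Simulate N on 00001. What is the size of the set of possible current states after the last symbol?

Start: {A}
read 0: {A, B, D}
read 0: {A, B, C, D}
read 0: {A, B, C, D}
read 0: {A, B, C, D}
read 1: {A, B, C, D}
Final reachable set {A, B, C, D} has 4 states.

4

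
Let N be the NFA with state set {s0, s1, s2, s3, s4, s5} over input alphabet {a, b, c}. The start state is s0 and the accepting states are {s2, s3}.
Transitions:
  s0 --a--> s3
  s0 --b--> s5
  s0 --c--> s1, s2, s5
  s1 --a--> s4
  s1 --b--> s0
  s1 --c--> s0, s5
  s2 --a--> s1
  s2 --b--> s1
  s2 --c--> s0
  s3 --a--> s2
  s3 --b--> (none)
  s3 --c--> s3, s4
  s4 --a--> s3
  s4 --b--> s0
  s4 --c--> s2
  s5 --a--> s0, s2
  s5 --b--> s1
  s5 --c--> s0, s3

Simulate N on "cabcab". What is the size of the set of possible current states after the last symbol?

Start: {s0}
read c: {s1, s2, s5}
read a: {s0, s1, s2, s4}
read b: {s0, s1, s5}
read c: {s0, s1, s2, s3, s5}
read a: {s0, s1, s2, s3, s4}
read b: {s0, s1, s5}
Final reachable set {s0, s1, s5} has 3 states.

3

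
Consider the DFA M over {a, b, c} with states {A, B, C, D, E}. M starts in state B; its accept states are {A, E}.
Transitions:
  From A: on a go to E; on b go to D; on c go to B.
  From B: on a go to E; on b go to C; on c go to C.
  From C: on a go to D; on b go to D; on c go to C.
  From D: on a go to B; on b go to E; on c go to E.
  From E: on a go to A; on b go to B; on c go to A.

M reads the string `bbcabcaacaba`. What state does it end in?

E

B --b--> C
C --b--> D
D --c--> E
E --a--> A
A --b--> D
D --c--> E
E --a--> A
A --a--> E
E --c--> A
A --a--> E
E --b--> B
B --a--> E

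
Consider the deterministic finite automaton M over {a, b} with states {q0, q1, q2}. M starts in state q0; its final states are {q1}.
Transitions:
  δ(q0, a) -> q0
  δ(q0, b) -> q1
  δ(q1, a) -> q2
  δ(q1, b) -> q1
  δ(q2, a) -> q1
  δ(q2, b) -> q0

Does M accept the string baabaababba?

rejected

q0 --b--> q1
q1 --a--> q2
q2 --a--> q1
q1 --b--> q1
q1 --a--> q2
q2 --a--> q1
q1 --b--> q1
q1 --a--> q2
q2 --b--> q0
q0 --b--> q1
q1 --a--> q2
End in state q2, which is not an accepting state.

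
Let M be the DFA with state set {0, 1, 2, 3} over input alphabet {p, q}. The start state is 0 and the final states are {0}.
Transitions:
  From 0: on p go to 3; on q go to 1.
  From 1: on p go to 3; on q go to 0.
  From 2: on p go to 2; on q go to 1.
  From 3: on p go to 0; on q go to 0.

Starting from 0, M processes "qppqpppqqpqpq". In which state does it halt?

0

0 --q--> 1
1 --p--> 3
3 --p--> 0
0 --q--> 1
1 --p--> 3
3 --p--> 0
0 --p--> 3
3 --q--> 0
0 --q--> 1
1 --p--> 3
3 --q--> 0
0 --p--> 3
3 --q--> 0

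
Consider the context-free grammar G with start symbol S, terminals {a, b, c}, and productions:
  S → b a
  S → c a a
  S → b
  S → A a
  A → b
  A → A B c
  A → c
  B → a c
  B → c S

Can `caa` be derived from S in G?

S ⇒ caa

yes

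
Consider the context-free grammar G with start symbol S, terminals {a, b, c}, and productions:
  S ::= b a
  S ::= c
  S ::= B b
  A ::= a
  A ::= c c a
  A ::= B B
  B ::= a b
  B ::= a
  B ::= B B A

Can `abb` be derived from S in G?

yes

S ⇒ Bb ⇒ abb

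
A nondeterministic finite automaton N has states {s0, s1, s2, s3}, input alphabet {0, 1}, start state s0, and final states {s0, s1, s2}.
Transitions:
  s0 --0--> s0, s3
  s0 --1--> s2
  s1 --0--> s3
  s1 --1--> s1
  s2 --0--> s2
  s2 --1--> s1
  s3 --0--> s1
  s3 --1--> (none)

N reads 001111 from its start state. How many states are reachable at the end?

Start: {s0}
read 0: {s0, s3}
read 0: {s0, s1, s3}
read 1: {s1, s2}
read 1: {s1}
read 1: {s1}
read 1: {s1}
Final reachable set {s1} has 1 state.

1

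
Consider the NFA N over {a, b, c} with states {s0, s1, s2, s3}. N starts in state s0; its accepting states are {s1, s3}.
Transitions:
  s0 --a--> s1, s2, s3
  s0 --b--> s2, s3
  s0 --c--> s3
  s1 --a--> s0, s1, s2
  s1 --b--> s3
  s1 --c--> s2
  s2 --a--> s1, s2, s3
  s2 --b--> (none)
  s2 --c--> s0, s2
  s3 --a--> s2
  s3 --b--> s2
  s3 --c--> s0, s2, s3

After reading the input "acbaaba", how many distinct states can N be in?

3

Start: {s0}
read a: {s1, s2, s3}
read c: {s0, s2, s3}
read b: {s2, s3}
read a: {s1, s2, s3}
read a: {s0, s1, s2, s3}
read b: {s2, s3}
read a: {s1, s2, s3}
Final reachable set {s1, s2, s3} has 3 states.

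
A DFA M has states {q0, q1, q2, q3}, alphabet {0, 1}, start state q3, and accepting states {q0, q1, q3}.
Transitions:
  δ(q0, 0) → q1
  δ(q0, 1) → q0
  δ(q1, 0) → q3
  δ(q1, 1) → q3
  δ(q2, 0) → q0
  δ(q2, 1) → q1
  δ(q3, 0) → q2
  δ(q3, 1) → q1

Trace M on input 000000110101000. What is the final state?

q3 --0--> q2
q2 --0--> q0
q0 --0--> q1
q1 --0--> q3
q3 --0--> q2
q2 --0--> q0
q0 --1--> q0
q0 --1--> q0
q0 --0--> q1
q1 --1--> q3
q3 --0--> q2
q2 --1--> q1
q1 --0--> q3
q3 --0--> q2
q2 --0--> q0

q0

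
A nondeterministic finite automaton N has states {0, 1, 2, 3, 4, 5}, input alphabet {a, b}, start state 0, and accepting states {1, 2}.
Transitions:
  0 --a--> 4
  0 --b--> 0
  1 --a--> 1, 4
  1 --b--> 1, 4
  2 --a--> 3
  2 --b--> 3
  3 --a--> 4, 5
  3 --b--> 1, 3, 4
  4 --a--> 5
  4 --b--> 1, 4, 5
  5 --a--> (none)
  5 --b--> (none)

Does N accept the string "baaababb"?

Start: {0}
read b: {0}
read a: {4}
read a: {5}
read a: {}
The reachable set is empty and stays empty for the remaining 4 symbols.
Reachable ∩ accepting = {} — empty.

rejected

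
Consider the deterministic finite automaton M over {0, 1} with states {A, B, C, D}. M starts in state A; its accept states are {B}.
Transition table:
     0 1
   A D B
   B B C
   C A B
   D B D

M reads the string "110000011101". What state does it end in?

A --1--> B
B --1--> C
C --0--> A
A --0--> D
D --0--> B
B --0--> B
B --0--> B
B --1--> C
C --1--> B
B --1--> C
C --0--> A
A --1--> B

B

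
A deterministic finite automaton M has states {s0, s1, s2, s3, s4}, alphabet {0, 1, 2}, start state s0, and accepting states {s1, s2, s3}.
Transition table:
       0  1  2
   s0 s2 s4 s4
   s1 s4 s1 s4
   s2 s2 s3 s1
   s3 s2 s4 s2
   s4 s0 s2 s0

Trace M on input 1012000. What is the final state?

s0 --1--> s4
s4 --0--> s0
s0 --1--> s4
s4 --2--> s0
s0 --0--> s2
s2 --0--> s2
s2 --0--> s2

s2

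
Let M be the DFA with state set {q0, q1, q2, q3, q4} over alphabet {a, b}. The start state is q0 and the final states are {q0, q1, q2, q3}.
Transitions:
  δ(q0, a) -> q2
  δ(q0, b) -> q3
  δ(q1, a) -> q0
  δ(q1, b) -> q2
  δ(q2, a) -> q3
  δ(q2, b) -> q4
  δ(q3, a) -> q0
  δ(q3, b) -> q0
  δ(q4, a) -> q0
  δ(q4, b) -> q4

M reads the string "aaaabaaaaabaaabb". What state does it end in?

q0 --a--> q2
q2 --a--> q3
q3 --a--> q0
q0 --a--> q2
q2 --b--> q4
q4 --a--> q0
q0 --a--> q2
q2 --a--> q3
q3 --a--> q0
q0 --a--> q2
q2 --b--> q4
q4 --a--> q0
q0 --a--> q2
q2 --a--> q3
q3 --b--> q0
q0 --b--> q3

q3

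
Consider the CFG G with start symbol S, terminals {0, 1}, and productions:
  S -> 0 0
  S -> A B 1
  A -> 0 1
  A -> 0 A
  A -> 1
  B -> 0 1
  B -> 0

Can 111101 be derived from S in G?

no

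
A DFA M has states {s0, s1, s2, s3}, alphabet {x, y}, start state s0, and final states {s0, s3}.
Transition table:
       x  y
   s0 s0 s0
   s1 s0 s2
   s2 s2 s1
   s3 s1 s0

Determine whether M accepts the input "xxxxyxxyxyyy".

accepted

s0 --x--> s0
s0 --x--> s0
s0 --x--> s0
s0 --x--> s0
s0 --y--> s0
s0 --x--> s0
s0 --x--> s0
s0 --y--> s0
s0 --x--> s0
s0 --y--> s0
s0 --y--> s0
s0 --y--> s0
End in state s0, which is an accepting state.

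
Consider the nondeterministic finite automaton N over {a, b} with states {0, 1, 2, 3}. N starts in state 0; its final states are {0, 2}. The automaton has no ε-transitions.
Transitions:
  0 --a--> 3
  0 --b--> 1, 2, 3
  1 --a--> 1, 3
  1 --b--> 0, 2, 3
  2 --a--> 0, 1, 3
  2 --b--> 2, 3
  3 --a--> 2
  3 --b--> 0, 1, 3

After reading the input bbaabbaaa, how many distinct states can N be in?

4

Start: {0}
read b: {1, 2, 3}
read b: {0, 1, 2, 3}
read a: {0, 1, 2, 3}
read a: {0, 1, 2, 3}
read b: {0, 1, 2, 3}
read b: {0, 1, 2, 3}
read a: {0, 1, 2, 3}
read a: {0, 1, 2, 3}
read a: {0, 1, 2, 3}
Final reachable set {0, 1, 2, 3} has 4 states.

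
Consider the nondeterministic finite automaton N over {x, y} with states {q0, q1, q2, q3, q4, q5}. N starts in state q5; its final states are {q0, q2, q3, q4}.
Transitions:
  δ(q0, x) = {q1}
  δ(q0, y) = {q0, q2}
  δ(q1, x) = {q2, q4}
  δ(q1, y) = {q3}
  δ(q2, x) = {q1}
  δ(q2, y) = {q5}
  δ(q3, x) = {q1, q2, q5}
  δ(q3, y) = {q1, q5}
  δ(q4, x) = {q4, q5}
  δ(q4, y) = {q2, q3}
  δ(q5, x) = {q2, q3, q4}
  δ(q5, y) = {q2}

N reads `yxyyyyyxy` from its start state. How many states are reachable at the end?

3

Start: {q5}
read y: {q2}
read x: {q1}
read y: {q3}
read y: {q1, q5}
read y: {q2, q3}
read y: {q1, q5}
read y: {q2, q3}
read x: {q1, q2, q5}
read y: {q2, q3, q5}
Final reachable set {q2, q3, q5} has 3 states.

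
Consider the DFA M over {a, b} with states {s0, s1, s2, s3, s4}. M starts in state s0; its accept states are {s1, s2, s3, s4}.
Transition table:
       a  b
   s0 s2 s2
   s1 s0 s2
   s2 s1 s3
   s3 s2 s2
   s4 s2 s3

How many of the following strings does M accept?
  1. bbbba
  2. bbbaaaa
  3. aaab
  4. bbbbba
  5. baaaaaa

5

bbbba: accepted
bbbaaaa: accepted
aaab: accepted
bbbbba: accepted
baaaaaa: accepted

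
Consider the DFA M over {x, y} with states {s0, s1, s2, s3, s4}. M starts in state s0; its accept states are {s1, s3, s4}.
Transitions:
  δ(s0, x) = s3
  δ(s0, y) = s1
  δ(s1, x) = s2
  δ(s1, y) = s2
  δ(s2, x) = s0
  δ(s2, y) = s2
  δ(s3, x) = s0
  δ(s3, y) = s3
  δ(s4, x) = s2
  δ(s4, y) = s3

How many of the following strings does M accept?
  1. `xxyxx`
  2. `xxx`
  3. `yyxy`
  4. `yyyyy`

2

`xxyxx`: rejected
`xxx`: accepted
`yyxy`: accepted
`yyyyy`: rejected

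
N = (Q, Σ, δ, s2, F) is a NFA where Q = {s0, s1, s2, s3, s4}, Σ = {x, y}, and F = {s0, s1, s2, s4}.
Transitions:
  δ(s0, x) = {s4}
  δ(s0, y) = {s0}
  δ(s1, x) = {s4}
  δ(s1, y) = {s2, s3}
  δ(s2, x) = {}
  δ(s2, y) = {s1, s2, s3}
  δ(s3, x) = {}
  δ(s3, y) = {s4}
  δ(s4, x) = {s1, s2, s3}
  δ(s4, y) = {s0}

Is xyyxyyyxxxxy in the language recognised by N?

Start: {s2}
read x: {}
The reachable set is empty and stays empty for the remaining 11 symbols.
Reachable ∩ accepting = {} — empty.

rejected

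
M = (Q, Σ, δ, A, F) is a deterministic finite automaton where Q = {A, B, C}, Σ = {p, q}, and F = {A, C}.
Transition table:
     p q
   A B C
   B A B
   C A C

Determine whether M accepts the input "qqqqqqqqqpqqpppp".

A --q--> C
C --q--> C
C --q--> C
C --q--> C
C --q--> C
C --q--> C
C --q--> C
C --q--> C
C --q--> C
C --p--> A
A --q--> C
C --q--> C
C --p--> A
A --p--> B
B --p--> A
A --p--> B
End in state B, which is not an accepting state.

rejected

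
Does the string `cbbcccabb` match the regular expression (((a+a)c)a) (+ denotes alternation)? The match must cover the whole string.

No split of cbbcccabb into u·v has ((a+a)c) matching u and a matching v.

no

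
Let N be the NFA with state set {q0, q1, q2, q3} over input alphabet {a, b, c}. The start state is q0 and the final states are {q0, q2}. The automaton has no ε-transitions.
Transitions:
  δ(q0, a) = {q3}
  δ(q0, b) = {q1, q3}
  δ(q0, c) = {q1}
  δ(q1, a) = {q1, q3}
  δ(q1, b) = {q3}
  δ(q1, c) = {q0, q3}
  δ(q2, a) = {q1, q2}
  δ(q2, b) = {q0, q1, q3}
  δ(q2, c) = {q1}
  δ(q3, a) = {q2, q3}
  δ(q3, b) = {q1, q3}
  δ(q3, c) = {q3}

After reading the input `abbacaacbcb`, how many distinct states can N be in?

2

Start: {q0}
read a: {q3}
read b: {q1, q3}
read b: {q1, q3}
read a: {q1, q2, q3}
read c: {q0, q1, q3}
read a: {q1, q2, q3}
read a: {q1, q2, q3}
read c: {q0, q1, q3}
read b: {q1, q3}
read c: {q0, q3}
read b: {q1, q3}
Final reachable set {q1, q3} has 2 states.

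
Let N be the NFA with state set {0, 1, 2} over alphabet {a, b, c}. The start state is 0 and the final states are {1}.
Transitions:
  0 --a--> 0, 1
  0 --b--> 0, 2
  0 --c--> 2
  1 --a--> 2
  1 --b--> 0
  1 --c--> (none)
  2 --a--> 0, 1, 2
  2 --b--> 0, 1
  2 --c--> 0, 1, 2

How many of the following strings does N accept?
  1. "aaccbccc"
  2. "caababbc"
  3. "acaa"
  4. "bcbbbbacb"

"aaccbccc": accepted
"caababbc": accepted
"acaa": accepted
"bcbbbbacb": accepted

4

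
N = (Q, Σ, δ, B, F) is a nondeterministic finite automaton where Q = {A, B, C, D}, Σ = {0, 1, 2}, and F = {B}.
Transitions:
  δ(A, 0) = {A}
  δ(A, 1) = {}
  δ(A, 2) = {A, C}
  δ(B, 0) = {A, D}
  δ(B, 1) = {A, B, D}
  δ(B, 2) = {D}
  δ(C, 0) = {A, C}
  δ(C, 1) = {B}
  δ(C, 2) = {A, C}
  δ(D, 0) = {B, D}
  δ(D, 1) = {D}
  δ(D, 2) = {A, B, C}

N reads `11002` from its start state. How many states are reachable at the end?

4

Start: {B}
read 1: {A, B, D}
read 1: {A, B, D}
read 0: {A, B, D}
read 0: {A, B, D}
read 2: {A, B, C, D}
Final reachable set {A, B, C, D} has 4 states.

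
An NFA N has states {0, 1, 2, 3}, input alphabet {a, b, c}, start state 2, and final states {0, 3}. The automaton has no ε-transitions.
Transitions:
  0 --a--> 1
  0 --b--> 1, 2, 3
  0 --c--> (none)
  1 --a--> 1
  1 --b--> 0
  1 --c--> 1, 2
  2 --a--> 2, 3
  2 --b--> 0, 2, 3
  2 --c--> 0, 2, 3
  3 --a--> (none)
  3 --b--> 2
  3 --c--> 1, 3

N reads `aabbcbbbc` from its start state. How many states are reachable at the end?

4

Start: {2}
read a: {2, 3}
read a: {2, 3}
read b: {0, 2, 3}
read b: {0, 1, 2, 3}
read c: {0, 1, 2, 3}
read b: {0, 1, 2, 3}
read b: {0, 1, 2, 3}
read b: {0, 1, 2, 3}
read c: {0, 1, 2, 3}
Final reachable set {0, 1, 2, 3} has 4 states.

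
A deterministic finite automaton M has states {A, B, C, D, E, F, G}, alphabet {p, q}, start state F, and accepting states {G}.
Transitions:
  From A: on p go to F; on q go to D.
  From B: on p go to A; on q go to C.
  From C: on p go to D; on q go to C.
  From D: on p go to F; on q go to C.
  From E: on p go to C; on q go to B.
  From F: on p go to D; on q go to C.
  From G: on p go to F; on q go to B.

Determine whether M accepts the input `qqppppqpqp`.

rejected

F --q--> C
C --q--> C
C --p--> D
D --p--> F
F --p--> D
D --p--> F
F --q--> C
C --p--> D
D --q--> C
C --p--> D
End in state D, which is not an accepting state.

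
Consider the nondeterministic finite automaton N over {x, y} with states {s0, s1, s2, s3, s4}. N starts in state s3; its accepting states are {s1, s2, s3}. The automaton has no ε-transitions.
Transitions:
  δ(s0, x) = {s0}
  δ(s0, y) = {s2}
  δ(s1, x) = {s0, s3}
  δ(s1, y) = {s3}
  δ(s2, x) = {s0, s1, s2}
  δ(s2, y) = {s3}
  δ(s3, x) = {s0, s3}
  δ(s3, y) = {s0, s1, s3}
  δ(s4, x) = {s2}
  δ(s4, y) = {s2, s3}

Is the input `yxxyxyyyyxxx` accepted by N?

Start: {s3}
read y: {s0, s1, s3}
read x: {s0, s3}
read x: {s0, s3}
read y: {s0, s1, s2, s3}
read x: {s0, s1, s2, s3}
read y: {s0, s1, s2, s3}
read y: {s0, s1, s2, s3}
read y: {s0, s1, s2, s3}
read y: {s0, s1, s2, s3}
read x: {s0, s1, s2, s3}
read x: {s0, s1, s2, s3}
read x: {s0, s1, s2, s3}
Reachable ∩ accepting = {s1, s2, s3} — nonempty.

accepted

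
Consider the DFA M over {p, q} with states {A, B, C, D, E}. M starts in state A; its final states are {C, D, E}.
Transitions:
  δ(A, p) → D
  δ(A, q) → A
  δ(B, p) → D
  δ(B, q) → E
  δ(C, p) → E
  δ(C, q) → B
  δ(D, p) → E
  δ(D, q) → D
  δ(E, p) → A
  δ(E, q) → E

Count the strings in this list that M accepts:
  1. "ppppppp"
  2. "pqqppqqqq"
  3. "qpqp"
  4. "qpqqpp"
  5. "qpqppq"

"ppppppp": accepted
"pqqppqqqq": rejected
"qpqp": accepted
"qpqqpp": rejected
"qpqppq": rejected

2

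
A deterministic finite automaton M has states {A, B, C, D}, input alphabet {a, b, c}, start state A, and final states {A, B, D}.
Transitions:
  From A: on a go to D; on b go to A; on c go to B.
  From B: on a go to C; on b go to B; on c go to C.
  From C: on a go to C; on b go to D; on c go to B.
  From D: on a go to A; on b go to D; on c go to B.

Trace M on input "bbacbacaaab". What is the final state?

A --b--> A
A --b--> A
A --a--> D
D --c--> B
B --b--> B
B --a--> C
C --c--> B
B --a--> C
C --a--> C
C --a--> C
C --b--> D

D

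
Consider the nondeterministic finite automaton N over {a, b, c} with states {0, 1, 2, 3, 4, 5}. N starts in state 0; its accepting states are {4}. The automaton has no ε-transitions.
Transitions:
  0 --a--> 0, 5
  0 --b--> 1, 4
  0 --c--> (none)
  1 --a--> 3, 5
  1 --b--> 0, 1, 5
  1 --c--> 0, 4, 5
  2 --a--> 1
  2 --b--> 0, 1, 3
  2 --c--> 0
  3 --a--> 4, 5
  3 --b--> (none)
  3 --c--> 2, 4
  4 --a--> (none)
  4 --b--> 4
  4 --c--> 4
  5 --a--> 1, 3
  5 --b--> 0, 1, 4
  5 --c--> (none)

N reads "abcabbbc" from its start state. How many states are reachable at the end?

Start: {0}
read a: {0, 5}
read b: {0, 1, 4}
read c: {0, 4, 5}
read a: {0, 1, 3, 5}
read b: {0, 1, 4, 5}
read b: {0, 1, 4, 5}
read b: {0, 1, 4, 5}
read c: {0, 4, 5}
Final reachable set {0, 4, 5} has 3 states.

3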